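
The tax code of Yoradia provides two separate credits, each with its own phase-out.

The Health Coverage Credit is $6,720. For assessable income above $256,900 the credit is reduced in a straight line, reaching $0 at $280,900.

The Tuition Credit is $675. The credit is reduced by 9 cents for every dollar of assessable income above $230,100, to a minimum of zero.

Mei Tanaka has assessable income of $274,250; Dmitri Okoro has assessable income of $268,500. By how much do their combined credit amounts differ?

Mei ($274,250): Health Coverage Credit: $274,250 is $17,350 into a $24,000 phase-out range, leaving 6,650/24,000 of the credit: $6,720 × 6,650/24,000 = $1,862. Tuition Credit: 9% of the $44,150 excess over $230,100 is $3,973.50 ≥ base, so the credit is $0. total $1,862 + $0 = $1,862
Dmitri ($268,500): Health Coverage Credit: $268,500 is $11,600 into a $24,000 phase-out range, leaving 12,400/24,000 of the credit: $6,720 × 12,400/24,000 = $3,472. Tuition Credit: 9% of the $38,400 excess over $230,100 is $3,456 ≥ base, so the credit is $0. total $3,472 + $0 = $3,472
Difference: |$1,862 − $3,472| = $1,610.

$1,610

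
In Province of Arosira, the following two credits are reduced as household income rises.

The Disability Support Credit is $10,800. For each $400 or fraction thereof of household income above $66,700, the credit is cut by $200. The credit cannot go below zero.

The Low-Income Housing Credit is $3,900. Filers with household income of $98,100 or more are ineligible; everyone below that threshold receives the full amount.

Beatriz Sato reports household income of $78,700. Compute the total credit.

Disability Support Credit: income exceeds $66,700 by $12,000, which is 30 full-or-partial $400 increments; reduction = 30 × $200 = $6,000, leaving $4,800.
Low-Income Housing Credit: $78,700 is below the $98,100 cutoff, so the full $3,900 applies.
Total: $4,800 + $3,900 = $8,700.

$8,700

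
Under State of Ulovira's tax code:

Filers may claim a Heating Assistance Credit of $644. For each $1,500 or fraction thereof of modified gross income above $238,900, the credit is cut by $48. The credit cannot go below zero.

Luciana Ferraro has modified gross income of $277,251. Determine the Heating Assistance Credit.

Heating Assistance Credit: income exceeds $238,900 by $38,351 → 26 increments × $48 = $1,248 ≥ base, so the credit is $0.

$0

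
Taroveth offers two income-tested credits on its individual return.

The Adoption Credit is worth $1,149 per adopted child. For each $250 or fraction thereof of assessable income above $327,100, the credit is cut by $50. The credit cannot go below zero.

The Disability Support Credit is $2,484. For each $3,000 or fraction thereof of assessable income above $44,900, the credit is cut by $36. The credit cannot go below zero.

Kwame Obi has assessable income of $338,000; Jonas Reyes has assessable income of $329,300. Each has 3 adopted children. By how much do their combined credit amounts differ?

$1,750

Kwame ($338,000): Adoption Credit: base = 3 × $1,149 = $3,447. income exceeds $327,100 by $10,900, which is 44 full-or-partial $250 increments; reduction = 44 × $50 = $2,200, leaving $1,247. Disability Support Credit: income exceeds $44,900 by $293,100 → 98 increments × $36 = $3,528 ≥ base, so the credit is $0. total $1,247 + $0 = $1,247
Jonas ($329,300): Adoption Credit: base = 3 × $1,149 = $3,447. income exceeds $327,100 by $2,200, which is 9 full-or-partial $250 increments; reduction = 9 × $50 = $450, leaving $2,997. Disability Support Credit: income exceeds $44,900 by $284,400 → 95 increments × $36 = $3,420 ≥ base, so the credit is $0. total $2,997 + $0 = $2,997
Difference: |$1,247 − $2,997| = $1,750.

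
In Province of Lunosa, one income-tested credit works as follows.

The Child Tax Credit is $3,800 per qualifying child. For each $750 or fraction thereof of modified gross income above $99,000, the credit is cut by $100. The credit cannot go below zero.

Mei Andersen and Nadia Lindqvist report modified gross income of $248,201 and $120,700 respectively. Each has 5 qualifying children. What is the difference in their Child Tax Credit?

$16,100

Mei ($248,201): Child Tax Credit: base = 5 × $3,800 = $19,000. income exceeds $99,000 by $149,201 → 199 increments × $100 = $19,900 ≥ base, so the credit is $0.
Nadia ($120,700): Child Tax Credit: base = 5 × $3,800 = $19,000. income exceeds $99,000 by $21,700, which is 29 full-or-partial $750 increments; reduction = 29 × $100 = $2,900, leaving $16,100.
Difference: |$0 − $16,100| = $16,100.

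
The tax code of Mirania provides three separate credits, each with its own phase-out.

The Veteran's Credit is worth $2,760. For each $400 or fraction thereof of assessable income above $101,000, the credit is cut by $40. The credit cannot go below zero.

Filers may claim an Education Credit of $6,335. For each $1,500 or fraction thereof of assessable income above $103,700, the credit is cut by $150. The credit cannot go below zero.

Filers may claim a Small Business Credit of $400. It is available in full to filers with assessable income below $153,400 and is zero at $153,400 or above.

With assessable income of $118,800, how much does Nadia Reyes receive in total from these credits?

$6,045

Veteran's Credit: income exceeds $101,000 by $17,800, which is 45 full-or-partial $400 increments; reduction = 45 × $40 = $1,800, leaving $960.
Education Credit: income exceeds $103,700 by $15,100, which is 11 full-or-partial $1,500 increments; reduction = 11 × $150 = $1,650, leaving $4,685.
Small Business Credit: $118,800 is below the $153,400 cutoff, so the full $400 applies.
Total: $960 + $4,685 + $400 = $6,045.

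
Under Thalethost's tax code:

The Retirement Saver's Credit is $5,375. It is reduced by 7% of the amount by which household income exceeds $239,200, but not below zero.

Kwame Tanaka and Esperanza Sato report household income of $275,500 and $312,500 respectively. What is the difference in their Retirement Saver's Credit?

Kwame ($275,500): Retirement Saver's Credit: 7% of the $36,300 excess over $239,200 is $2,541; credit = $5,375 − $2,541 = $2,834.
Esperanza ($312,500): Retirement Saver's Credit: 7% of the $73,300 excess over $239,200 is $5,131; credit = $5,375 − $5,131 = $244.
Difference: |$2,834 − $244| = $2,590.

$2,590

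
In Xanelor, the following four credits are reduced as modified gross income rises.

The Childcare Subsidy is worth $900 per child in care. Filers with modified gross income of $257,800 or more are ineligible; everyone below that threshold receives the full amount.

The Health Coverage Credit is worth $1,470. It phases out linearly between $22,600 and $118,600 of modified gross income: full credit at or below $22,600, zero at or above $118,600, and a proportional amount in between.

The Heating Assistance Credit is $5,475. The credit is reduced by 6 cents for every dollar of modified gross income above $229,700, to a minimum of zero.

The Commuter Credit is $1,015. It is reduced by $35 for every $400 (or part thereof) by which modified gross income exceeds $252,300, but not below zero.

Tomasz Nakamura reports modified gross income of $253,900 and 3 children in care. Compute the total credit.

Childcare Subsidy: base = 3 × $900 = $2,700. $253,900 is below the $257,800 cutoff, so the full $2,700 applies.
Health Coverage Credit: $253,900 is at or above $118,600, so the credit is $0.
Heating Assistance Credit: 6% of the $24,200 excess over $229,700 is $1,452; credit = $5,475 − $1,452 = $4,023.
Commuter Credit: income exceeds $252,300 by $1,600, which is 4 full-or-partial $400 increments; reduction = 4 × $35 = $140, leaving $875.
Total: $2,700 + $0 + $4,023 + $875 = $7,598.

$7,598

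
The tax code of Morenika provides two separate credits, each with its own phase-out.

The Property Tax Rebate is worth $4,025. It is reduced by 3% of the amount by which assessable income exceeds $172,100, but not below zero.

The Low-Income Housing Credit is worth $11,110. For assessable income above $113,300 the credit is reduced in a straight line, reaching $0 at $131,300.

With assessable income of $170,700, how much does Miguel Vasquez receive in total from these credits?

$4,025

Property Tax Rebate: $170,700 is at or below the $172,100 threshold, so the full $4,025 applies.
Low-Income Housing Credit: $170,700 is at or above $131,300, so the credit is $0.
Total: $4,025 + $0 = $4,025.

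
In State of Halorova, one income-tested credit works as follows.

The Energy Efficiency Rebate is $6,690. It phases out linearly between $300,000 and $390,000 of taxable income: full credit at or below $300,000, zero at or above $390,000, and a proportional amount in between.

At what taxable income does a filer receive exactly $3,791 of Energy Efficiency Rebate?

$3,791 is 3,791/6,690 of the full $6,690, so 2,899/6,690 of the $90,000 range has been used: income = $300,000 + $90,000 × 2,899/6,690 = $339,000.

$339,000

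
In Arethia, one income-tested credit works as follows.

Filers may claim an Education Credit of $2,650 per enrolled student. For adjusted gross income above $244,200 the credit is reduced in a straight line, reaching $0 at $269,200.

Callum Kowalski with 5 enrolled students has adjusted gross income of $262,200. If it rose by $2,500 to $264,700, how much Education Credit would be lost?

At $262,200 — base = 5 × $2,650 = $13,250. $262,200 is $18,000 into a $25,000 phase-out range, leaving 7,000/25,000 of the credit: $13,250 × 7,000/25,000 = $3,710.
At $264,700 — base = 5 × $2,650 = $13,250. $264,700 is $20,500 into a $25,000 phase-out range, leaving 4,500/25,000 of the credit: $13,250 × 4,500/25,000 = $2,385.
Lost: $3,710 − $2,385 = $1,325.

$1,325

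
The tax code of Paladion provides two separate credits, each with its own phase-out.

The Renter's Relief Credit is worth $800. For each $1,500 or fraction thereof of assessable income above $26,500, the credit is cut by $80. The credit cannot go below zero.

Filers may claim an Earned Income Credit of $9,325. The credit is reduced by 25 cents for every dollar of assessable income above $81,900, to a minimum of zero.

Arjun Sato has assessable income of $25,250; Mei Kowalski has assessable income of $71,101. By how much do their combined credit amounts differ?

Arjun ($25,250): Renter's Relief Credit: $25,250 is at or below the $26,500 threshold, so the full $800 applies. Earned Income Credit: $25,250 is at or below the $81,900 threshold, so the full $9,325 applies. total $800 + $9,325 = $10,125
Mei ($71,101): Renter's Relief Credit: income exceeds $26,500 by $44,601 → 30 increments × $80 = $2,400 ≥ base, so the credit is $0. Earned Income Credit: $71,101 is at or below the $81,900 threshold, so the full $9,325 applies. total $0 + $9,325 = $9,325
Difference: |$10,125 − $9,325| = $800.

$800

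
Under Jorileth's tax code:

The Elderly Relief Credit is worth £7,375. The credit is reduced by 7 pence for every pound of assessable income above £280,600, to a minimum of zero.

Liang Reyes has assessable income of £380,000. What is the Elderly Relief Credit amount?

Elderly Relief Credit: 7% of the £99,400 excess over £280,600 is £6,958; credit = £7,375 − £6,958 = £417.

£417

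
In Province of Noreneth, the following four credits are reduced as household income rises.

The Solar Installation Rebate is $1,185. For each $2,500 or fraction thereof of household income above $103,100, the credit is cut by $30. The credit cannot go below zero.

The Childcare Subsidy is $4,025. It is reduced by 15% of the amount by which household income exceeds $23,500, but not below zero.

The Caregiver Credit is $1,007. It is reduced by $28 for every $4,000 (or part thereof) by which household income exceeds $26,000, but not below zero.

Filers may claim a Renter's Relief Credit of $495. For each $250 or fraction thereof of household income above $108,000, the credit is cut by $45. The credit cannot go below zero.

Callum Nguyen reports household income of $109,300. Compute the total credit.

$1,739

Solar Installation Rebate: income exceeds $103,100 by $6,200, which is 3 full-or-partial $2,500 increments; reduction = 3 × $30 = $90, leaving $1,095.
Childcare Subsidy: 15% of the $85,800 excess over $23,500 is $12,870 ≥ base, so the credit is $0.
Caregiver Credit: income exceeds $26,000 by $83,300, which is 21 full-or-partial $4,000 increments; reduction = 21 × $28 = $588, leaving $419.
Renter's Relief Credit: income exceeds $108,000 by $1,300, which is 6 full-or-partial $250 increments; reduction = 6 × $45 = $270, leaving $225.
Total: $1,095 + $0 + $419 + $225 = $1,739.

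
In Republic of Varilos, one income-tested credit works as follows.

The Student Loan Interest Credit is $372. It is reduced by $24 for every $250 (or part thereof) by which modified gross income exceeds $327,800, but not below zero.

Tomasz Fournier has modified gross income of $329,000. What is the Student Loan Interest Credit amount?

$252

Student Loan Interest Credit: income exceeds $327,800 by $1,200, which is 5 full-or-partial $250 increments; reduction = 5 × $24 = $120, leaving $252.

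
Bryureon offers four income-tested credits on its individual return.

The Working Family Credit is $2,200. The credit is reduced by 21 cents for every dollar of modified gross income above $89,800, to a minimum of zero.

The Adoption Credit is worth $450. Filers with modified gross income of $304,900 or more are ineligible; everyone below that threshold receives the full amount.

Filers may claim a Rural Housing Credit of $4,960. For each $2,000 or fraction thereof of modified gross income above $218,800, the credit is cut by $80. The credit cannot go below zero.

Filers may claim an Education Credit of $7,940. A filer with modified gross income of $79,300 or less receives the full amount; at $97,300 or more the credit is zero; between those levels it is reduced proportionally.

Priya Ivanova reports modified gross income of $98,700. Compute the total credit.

Working Family Credit: 21% of the $8,900 excess over $89,800 is $1,869; credit = $2,200 − $1,869 = $331.
Adoption Credit: $98,700 is below the $304,900 cutoff, so the full $450 applies.
Rural Housing Credit: $98,700 is at or below the $218,800 threshold, so the full $4,960 applies.
Education Credit: $98,700 is at or above $97,300, so the credit is $0.
Total: $331 + $450 + $4,960 + $0 = $5,741.

$5,741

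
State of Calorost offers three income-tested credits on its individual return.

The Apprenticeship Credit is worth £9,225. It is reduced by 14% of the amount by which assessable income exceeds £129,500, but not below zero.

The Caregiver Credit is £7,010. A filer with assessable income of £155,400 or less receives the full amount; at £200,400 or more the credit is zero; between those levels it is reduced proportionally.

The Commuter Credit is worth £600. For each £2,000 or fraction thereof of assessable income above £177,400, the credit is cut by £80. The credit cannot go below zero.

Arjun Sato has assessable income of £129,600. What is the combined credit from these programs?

Apprenticeship Credit: 14% of the £100 excess over £129,500 is £14; credit = £9,225 − £14 = £9,211.
Caregiver Credit: £129,600 is at or below the £155,400 threshold, so the full £7,010 applies.
Commuter Credit: £129,600 is at or below the £177,400 threshold, so the full £600 applies.
Total: £9,211 + £7,010 + £600 = £16,821.

£16,821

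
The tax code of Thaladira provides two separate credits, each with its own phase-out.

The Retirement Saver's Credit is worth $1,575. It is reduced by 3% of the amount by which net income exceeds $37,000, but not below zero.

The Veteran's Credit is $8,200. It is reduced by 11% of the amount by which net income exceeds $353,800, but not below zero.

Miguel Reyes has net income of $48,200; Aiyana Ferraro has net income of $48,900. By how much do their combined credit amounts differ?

$21

Miguel ($48,200): Retirement Saver's Credit: 3% of the $11,200 excess over $37,000 is $336; credit = $1,575 − $336 = $1,239. Veteran's Credit: $48,200 is at or below the $353,800 threshold, so the full $8,200 applies. total $1,239 + $8,200 = $9,439
Aiyana ($48,900): Retirement Saver's Credit: 3% of the $11,900 excess over $37,000 is $357; credit = $1,575 − $357 = $1,218. Veteran's Credit: $48,900 is at or below the $353,800 threshold, so the full $8,200 applies. total $1,218 + $8,200 = $9,418
Difference: |$9,439 − $9,418| = $21.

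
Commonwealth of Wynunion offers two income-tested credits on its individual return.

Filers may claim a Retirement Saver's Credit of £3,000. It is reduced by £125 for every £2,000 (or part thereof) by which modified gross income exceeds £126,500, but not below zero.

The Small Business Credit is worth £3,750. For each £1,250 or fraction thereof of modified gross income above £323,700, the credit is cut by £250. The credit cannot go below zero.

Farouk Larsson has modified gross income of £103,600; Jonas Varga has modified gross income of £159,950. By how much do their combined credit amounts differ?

Farouk (£103,600): Retirement Saver's Credit: £103,600 is at or below the £126,500 threshold, so the full £3,000 applies. Small Business Credit: £103,600 is at or below the £323,700 threshold, so the full £3,750 applies. total £3,000 + £3,750 = £6,750
Jonas (£159,950): Retirement Saver's Credit: income exceeds £126,500 by £33,450, which is 17 full-or-partial £2,000 increments; reduction = 17 × £125 = £2,125, leaving £875. Small Business Credit: £159,950 is at or below the £323,700 threshold, so the full £3,750 applies. total £875 + £3,750 = £4,625
Difference: |£6,750 − £4,625| = £2,125.

£2,125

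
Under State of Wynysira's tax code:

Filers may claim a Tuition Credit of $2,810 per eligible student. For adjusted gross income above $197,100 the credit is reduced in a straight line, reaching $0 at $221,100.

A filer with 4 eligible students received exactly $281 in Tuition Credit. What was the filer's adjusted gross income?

$220,500

Full credit = 4 × $2,810 = $11,240.
$281 is 281/11,240 of the full $11,240, so 10,959/11,240 of the $24,000 range has been used: income = $197,100 + $24,000 × 10,959/11,240 = $220,500.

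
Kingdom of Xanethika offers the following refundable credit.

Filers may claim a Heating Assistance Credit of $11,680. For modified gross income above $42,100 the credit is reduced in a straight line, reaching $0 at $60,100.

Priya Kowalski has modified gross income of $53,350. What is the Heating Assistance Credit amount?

$4,380

Heating Assistance Credit: $53,350 is $11,250 into a $18,000 phase-out range, leaving 6,750/18,000 of the credit: $11,680 × 6,750/18,000 = $4,380.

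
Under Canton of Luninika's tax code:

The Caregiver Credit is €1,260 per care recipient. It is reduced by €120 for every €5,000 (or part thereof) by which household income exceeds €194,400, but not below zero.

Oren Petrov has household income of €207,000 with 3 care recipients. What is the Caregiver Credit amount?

Caregiver Credit: base = 3 × €1,260 = €3,780. income exceeds €194,400 by €12,600, which is 3 full-or-partial €5,000 increments; reduction = 3 × €120 = €360, leaving €3,420.

€3,420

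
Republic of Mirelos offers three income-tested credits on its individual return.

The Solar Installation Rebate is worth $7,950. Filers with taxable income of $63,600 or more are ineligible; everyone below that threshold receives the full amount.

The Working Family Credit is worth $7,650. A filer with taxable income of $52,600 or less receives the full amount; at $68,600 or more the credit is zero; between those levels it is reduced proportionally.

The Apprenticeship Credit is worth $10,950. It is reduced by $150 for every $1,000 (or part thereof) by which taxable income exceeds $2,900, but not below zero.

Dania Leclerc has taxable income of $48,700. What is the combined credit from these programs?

$19,650

Solar Installation Rebate: $48,700 is below the $63,600 cutoff, so the full $7,950 applies.
Working Family Credit: $48,700 is at or below the $52,600 threshold, so the full $7,650 applies.
Apprenticeship Credit: income exceeds $2,900 by $45,800, which is 46 full-or-partial $1,000 increments; reduction = 46 × $150 = $6,900, leaving $4,050.
Total: $7,950 + $7,650 + $4,050 = $19,650.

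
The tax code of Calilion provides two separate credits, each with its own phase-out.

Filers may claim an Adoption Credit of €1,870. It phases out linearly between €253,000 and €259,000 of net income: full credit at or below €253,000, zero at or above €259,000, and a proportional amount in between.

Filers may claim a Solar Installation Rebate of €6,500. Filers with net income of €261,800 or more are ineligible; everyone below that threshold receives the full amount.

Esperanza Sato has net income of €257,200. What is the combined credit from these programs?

€7,061

Adoption Credit: €257,200 is €4,200 into a €6,000 phase-out range, leaving 1,800/6,000 of the credit: €1,870 × 1,800/6,000 = €561.
Solar Installation Rebate: €257,200 is below the €261,800 cutoff, so the full €6,500 applies.
Total: €561 + €6,500 = €7,061.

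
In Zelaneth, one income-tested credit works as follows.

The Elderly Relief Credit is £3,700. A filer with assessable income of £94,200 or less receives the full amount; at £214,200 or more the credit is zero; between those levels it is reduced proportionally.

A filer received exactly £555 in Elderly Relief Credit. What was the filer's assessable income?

£555 is 555/3,700 of the full £3,700, so 3,145/3,700 of the £120,000 range has been used: income = £94,200 + £120,000 × 3,145/3,700 = £196,200.

£196,200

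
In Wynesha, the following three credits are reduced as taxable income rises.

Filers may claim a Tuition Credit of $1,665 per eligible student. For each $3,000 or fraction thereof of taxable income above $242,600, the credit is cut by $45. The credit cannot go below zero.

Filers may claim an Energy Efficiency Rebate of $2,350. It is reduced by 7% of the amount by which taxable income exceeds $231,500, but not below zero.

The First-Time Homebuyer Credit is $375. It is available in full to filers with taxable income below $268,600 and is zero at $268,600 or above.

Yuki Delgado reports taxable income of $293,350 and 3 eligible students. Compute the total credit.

$4,230

Tuition Credit: base = 3 × $1,665 = $4,995. income exceeds $242,600 by $50,750, which is 17 full-or-partial $3,000 increments; reduction = 17 × $45 = $765, leaving $4,230.
Energy Efficiency Rebate: 7% of the $61,850 excess over $231,500 is $4,329.50 ≥ base, so the credit is $0.
First-Time Homebuyer Credit: $293,350 meets or exceeds the $268,600 cutoff, so the credit is $0.
Total: $4,230 + $0 + $0 = $4,230.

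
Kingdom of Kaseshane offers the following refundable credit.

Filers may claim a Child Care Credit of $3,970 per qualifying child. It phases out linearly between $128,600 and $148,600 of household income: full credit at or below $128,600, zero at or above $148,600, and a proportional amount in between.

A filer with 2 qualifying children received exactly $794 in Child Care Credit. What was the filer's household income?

$146,600

Full credit = 2 × $3,970 = $7,940.
$794 is 794/7,940 of the full $7,940, so 7,146/7,940 of the $20,000 range has been used: income = $128,600 + $20,000 × 7,146/7,940 = $146,600.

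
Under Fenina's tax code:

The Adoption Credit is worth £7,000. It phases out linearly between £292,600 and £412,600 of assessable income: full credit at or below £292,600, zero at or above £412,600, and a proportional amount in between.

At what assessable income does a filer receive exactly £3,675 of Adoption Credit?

£349,600

£3,675 is 3,675/7,000 of the full £7,000, so 3,325/7,000 of the £120,000 range has been used: income = £292,600 + £120,000 × 3,325/7,000 = £349,600.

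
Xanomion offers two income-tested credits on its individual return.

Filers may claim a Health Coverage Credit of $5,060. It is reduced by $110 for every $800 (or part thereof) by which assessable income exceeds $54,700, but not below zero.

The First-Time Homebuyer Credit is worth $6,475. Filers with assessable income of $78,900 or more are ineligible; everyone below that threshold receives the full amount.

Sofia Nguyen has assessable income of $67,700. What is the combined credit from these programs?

Health Coverage Credit: income exceeds $54,700 by $13,000, which is 17 full-or-partial $800 increments; reduction = 17 × $110 = $1,870, leaving $3,190.
First-Time Homebuyer Credit: $67,700 is below the $78,900 cutoff, so the full $6,475 applies.
Total: $3,190 + $6,475 = $9,665.

$9,665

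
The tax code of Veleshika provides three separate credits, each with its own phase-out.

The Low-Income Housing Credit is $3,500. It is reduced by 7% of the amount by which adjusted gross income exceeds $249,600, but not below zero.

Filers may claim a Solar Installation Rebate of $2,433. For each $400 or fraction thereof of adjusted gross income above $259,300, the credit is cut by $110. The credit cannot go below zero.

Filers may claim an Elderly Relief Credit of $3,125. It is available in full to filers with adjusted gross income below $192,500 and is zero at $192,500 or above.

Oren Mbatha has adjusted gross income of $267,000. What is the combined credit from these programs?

$2,515

Low-Income Housing Credit: 7% of the $17,400 excess over $249,600 is $1,218; credit = $3,500 − $1,218 = $2,282.
Solar Installation Rebate: income exceeds $259,300 by $7,700, which is 20 full-or-partial $400 increments; reduction = 20 × $110 = $2,200, leaving $233.
Elderly Relief Credit: $267,000 meets or exceeds the $192,500 cutoff, so the credit is $0.
Total: $2,282 + $233 + $0 = $2,515.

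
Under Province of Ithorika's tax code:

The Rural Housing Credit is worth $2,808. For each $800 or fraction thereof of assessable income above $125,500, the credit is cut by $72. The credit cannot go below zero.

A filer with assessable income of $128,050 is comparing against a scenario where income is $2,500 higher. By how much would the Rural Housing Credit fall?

At $128,050 — income exceeds $125,500 by $2,550, which is 4 full-or-partial $800 increments; reduction = 4 × $72 = $288, leaving $2,520.
At $130,550 — income exceeds $125,500 by $5,050, which is 7 full-or-partial $800 increments; reduction = 7 × $72 = $504, leaving $2,304.
Lost: $2,520 − $2,304 = $216.

$216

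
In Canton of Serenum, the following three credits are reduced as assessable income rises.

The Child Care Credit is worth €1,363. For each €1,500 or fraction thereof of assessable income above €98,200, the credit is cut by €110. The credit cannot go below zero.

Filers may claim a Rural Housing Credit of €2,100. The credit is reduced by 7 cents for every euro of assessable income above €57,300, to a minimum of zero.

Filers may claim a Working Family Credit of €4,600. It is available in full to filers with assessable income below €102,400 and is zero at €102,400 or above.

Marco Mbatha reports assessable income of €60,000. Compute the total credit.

Child Care Credit: €60,000 is at or below the €98,200 threshold, so the full €1,363 applies.
Rural Housing Credit: 7% of the €2,700 excess over €57,300 is €189; credit = €2,100 − €189 = €1,911.
Working Family Credit: €60,000 is below the €102,400 cutoff, so the full €4,600 applies.
Total: €1,363 + €1,911 + €4,600 = €7,874.

€7,874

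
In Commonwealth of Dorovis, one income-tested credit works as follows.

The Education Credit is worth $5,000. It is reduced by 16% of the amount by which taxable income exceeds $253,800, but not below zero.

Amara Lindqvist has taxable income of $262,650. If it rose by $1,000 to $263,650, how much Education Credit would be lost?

At $262,650 — 16% of the $8,850 excess over $253,800 is $1,416; credit = $5,000 − $1,416 = $3,584.
At $263,650 — 16% of the $9,850 excess over $253,800 is $1,576; credit = $5,000 − $1,576 = $3,424.
Lost: $3,584 − $3,424 = $160.

$160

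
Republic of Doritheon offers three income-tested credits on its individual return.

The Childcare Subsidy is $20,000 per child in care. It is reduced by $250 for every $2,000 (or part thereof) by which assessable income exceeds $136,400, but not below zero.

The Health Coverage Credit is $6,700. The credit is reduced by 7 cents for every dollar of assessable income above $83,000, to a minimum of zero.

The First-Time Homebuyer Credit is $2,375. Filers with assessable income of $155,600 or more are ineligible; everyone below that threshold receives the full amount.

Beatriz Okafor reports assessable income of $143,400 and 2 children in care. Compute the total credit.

$43,847

Childcare Subsidy: base = 2 × $20,000 = $40,000. income exceeds $136,400 by $7,000, which is 4 full-or-partial $2,000 increments; reduction = 4 × $250 = $1,000, leaving $39,000.
Health Coverage Credit: 7% of the $60,400 excess over $83,000 is $4,228; credit = $6,700 − $4,228 = $2,472.
First-Time Homebuyer Credit: $143,400 is below the $155,600 cutoff, so the full $2,375 applies.
Total: $39,000 + $2,472 + $2,375 = $43,847.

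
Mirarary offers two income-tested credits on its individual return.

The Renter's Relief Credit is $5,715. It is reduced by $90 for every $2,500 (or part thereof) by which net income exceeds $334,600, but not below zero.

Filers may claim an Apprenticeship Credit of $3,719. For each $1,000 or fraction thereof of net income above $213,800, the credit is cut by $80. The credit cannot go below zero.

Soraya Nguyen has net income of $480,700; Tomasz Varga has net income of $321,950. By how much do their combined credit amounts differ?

Soraya ($480,700): Renter's Relief Credit: income exceeds $334,600 by $146,100, which is 59 full-or-partial $2,500 increments; reduction = 59 × $90 = $5,310, leaving $405. Apprenticeship Credit: income exceeds $213,800 by $266,900 → 267 increments × $80 = $21,360 ≥ base, so the credit is $0. total $405 + $0 = $405
Tomasz ($321,950): Renter's Relief Credit: $321,950 is at or below the $334,600 threshold, so the full $5,715 applies. Apprenticeship Credit: income exceeds $213,800 by $108,150 → 109 increments × $80 = $8,720 ≥ base, so the credit is $0. total $5,715 + $0 = $5,715
Difference: |$405 − $5,715| = $5,310.

$5,310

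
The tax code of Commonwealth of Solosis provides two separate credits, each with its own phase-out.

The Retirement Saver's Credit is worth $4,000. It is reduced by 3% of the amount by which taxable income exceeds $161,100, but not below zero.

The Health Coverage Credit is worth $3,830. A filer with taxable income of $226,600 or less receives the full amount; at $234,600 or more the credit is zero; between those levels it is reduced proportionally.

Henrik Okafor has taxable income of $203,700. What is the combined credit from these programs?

Retirement Saver's Credit: 3% of the $42,600 excess over $161,100 is $1,278; credit = $4,000 − $1,278 = $2,722.
Health Coverage Credit: $203,700 is at or below the $226,600 threshold, so the full $3,830 applies.
Total: $2,722 + $3,830 = $6,552.

$6,552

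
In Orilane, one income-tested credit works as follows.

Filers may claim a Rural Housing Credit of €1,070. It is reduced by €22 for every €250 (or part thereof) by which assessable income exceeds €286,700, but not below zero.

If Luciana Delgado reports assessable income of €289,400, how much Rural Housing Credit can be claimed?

Rural Housing Credit: income exceeds €286,700 by €2,700, which is 11 full-or-partial €250 increments; reduction = 11 × €22 = €242, leaving €828.

€828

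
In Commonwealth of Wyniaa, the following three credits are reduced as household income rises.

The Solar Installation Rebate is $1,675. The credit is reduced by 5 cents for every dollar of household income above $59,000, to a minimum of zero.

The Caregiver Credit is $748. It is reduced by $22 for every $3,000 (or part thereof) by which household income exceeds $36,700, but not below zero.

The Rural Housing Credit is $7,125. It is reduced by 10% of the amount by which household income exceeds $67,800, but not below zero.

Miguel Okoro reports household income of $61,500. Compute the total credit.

Solar Installation Rebate: 5% of the $2,500 excess over $59,000 is $125; credit = $1,675 − $125 = $1,550.
Caregiver Credit: income exceeds $36,700 by $24,800, which is 9 full-or-partial $3,000 increments; reduction = 9 × $22 = $198, leaving $550.
Rural Housing Credit: $61,500 is at or below the $67,800 threshold, so the full $7,125 applies.
Total: $1,550 + $550 + $7,125 = $9,225.

$9,225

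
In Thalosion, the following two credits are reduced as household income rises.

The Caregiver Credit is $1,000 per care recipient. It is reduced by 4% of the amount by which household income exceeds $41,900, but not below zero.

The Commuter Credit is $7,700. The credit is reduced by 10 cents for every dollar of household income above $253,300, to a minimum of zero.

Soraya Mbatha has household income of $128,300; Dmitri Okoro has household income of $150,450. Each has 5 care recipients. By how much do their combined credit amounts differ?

$886

Soraya ($128,300): Caregiver Credit: base = 5 × $1,000 = $5,000. 4% of the $86,400 excess over $41,900 is $3,456; credit = $5,000 − $3,456 = $1,544. Commuter Credit: $128,300 is at or below the $253,300 threshold, so the full $7,700 applies. total $1,544 + $7,700 = $9,244
Dmitri ($150,450): Caregiver Credit: base = 5 × $1,000 = $5,000. 4% of the $108,550 excess over $41,900 is $4,342; credit = $5,000 − $4,342 = $658. Commuter Credit: $150,450 is at or below the $253,300 threshold, so the full $7,700 applies. total $658 + $7,700 = $8,358
Difference: |$9,244 − $8,358| = $886.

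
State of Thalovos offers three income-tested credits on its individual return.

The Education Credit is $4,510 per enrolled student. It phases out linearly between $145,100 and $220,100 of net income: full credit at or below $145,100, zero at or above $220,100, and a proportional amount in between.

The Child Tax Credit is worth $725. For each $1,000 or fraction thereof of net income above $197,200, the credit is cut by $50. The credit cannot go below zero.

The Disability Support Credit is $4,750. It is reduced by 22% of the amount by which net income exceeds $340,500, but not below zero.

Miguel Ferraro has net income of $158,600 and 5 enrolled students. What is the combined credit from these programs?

$23,966

Education Credit: base = 5 × $4,510 = $22,550. $158,600 is $13,500 into a $75,000 phase-out range, leaving 61,500/75,000 of the credit: $22,550 × 61,500/75,000 = $18,491.
Child Tax Credit: $158,600 is at or below the $197,200 threshold, so the full $725 applies.
Disability Support Credit: $158,600 is at or below the $340,500 threshold, so the full $4,750 applies.
Total: $18,491 + $725 + $4,750 = $23,966.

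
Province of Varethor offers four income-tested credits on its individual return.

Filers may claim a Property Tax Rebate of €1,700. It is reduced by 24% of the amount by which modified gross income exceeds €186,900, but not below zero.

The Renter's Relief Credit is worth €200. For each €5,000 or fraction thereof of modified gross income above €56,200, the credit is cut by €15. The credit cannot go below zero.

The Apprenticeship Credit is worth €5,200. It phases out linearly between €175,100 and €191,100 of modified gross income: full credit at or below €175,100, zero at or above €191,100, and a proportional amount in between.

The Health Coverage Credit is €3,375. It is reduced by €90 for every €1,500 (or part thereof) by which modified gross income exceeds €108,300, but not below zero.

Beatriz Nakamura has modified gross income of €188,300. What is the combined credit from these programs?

Property Tax Rebate: 24% of the €1,400 excess over €186,900 is €336; credit = €1,700 − €336 = €1,364.
Renter's Relief Credit: income exceeds €56,200 by €132,100 → 27 increments × €15 = €405 ≥ base, so the credit is €0.
Apprenticeship Credit: €188,300 is €13,200 into a €16,000 phase-out range, leaving 2,800/16,000 of the credit: €5,200 × 2,800/16,000 = €910.
Health Coverage Credit: income exceeds €108,300 by €80,000 → 54 increments × €90 = €4,860 ≥ base, so the credit is €0.
Total: €1,364 + €0 + €910 + €0 = €2,274.

€2,274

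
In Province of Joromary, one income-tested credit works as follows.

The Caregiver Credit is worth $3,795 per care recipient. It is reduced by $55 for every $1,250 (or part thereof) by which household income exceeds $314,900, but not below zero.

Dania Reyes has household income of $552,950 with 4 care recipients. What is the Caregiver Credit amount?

$4,675

Caregiver Credit: base = 4 × $3,795 = $15,180. income exceeds $314,900 by $238,050, which is 191 full-or-partial $1,250 increments; reduction = 191 × $55 = $10,505, leaving $4,675.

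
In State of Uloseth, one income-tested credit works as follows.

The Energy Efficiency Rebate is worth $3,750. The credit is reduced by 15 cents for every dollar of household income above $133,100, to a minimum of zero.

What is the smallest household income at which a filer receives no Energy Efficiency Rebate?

The credit falls by 15% of each dollar above $133,100, so it reaches zero when the excess is $3,750 / 15% = $25,000: income = $133,100 + $25,000 = $158,100.

$158,100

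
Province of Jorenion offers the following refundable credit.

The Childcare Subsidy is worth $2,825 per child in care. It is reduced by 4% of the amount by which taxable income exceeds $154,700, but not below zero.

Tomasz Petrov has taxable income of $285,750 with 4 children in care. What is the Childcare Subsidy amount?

$6,058

Childcare Subsidy: base = 4 × $2,825 = $11,300. 4% of the $131,050 excess over $154,700 is $5,242; credit = $11,300 − $5,242 = $6,058.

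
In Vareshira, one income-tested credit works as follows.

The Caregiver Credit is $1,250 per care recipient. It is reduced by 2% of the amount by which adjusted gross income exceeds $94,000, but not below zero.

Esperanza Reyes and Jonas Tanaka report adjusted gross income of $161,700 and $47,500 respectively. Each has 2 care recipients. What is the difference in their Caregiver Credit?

Esperanza ($161,700): Caregiver Credit: base = 2 × $1,250 = $2,500. 2% of the $67,700 excess over $94,000 is $1,354; credit = $2,500 − $1,354 = $1,146.
Jonas ($47,500): Caregiver Credit: base = 2 × $1,250 = $2,500. $47,500 is at or below the $94,000 threshold, so the full $2,500 applies.
Difference: |$1,146 − $2,500| = $1,354.

$1,354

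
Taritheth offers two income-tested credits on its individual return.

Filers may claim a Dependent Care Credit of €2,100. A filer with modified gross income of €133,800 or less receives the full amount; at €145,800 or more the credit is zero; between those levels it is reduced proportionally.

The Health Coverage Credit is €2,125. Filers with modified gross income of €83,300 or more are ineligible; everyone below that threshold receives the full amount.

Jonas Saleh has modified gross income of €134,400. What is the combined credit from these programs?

€1,995

Dependent Care Credit: €134,400 is €600 into a €12,000 phase-out range, leaving 11,400/12,000 of the credit: €2,100 × 11,400/12,000 = €1,995.
Health Coverage Credit: €134,400 meets or exceeds the €83,300 cutoff, so the credit is €0.
Total: €1,995 + €0 = €1,995.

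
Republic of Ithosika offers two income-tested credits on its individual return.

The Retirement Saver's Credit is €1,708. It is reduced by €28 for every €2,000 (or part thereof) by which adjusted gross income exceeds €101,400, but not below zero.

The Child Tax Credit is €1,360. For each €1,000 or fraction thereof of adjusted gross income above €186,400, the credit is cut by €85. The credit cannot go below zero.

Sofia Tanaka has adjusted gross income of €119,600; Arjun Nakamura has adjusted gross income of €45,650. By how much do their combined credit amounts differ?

Sofia (€119,600): Retirement Saver's Credit: income exceeds €101,400 by €18,200, which is 10 full-or-partial €2,000 increments; reduction = 10 × €28 = €280, leaving €1,428. Child Tax Credit: €119,600 is at or below the €186,400 threshold, so the full €1,360 applies. total €1,428 + €1,360 = €2,788
Arjun (€45,650): Retirement Saver's Credit: €45,650 is at or below the €101,400 threshold, so the full €1,708 applies. Child Tax Credit: €45,650 is at or below the €186,400 threshold, so the full €1,360 applies. total €1,708 + €1,360 = €3,068
Difference: |€2,788 − €3,068| = €280.

€280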